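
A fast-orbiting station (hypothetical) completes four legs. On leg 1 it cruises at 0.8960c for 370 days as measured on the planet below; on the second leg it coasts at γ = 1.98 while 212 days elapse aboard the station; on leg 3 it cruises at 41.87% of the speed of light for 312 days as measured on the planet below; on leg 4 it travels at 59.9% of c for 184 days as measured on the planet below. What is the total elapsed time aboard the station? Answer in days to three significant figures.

τ = 807 days

Leg 1: γ = 1/√(1 − 0.8960²) = 1/√0.1972 = 2.252; τ_1 = 370/2.252 = 164.3 days.
Leg 2: 212 days is already measured aboard the station.
Leg 3: β = 0.4187; γ = 1/√(1 − 0.4187²) = 1/√0.8247 = 1.101; τ_3 = 312/1.101 = 283.3 days.
Leg 4: β = 0.599; γ = 1/√(1 − 0.599²) = 1/√0.6412 = 1.249; τ_4 = 184/1.249 = 147.3 days.
Total: 164.3 + 212.0 + 283.3 + 147.3 days.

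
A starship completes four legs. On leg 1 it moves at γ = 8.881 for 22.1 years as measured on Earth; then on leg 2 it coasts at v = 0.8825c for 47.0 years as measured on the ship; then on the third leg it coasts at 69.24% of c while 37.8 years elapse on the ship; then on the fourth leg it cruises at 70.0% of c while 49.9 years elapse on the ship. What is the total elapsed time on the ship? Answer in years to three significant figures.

Leg 1: γ = 8.881; τ_1 = 22.1/8.881 = 2.488 years.
Leg 2: 47.0 years is already measured on the ship.
Leg 3: 37.8 years is already measured on the ship.
Leg 4: 49.9 years is already measured on the ship.
Total: 2.488 + 47.00 + 37.80 + 49.90 years.

τ = 137 years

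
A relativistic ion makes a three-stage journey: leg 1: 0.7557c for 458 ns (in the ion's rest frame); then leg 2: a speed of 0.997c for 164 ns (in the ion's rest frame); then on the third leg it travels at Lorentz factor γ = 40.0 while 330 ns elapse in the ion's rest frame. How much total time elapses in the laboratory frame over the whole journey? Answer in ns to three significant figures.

Leg 1: γ = 1/√(1 − 0.7557²) = 1/√0.4289 = 1.527; Δt_1 = 1.527 × 458 = 699.3 ns.
Leg 2: γ = 1/√(1 − 0.997²) = 1/√0.005991 = 12.92; Δt_2 = 12.92 × 164 = 2119 ns.
Leg 3: γ = 40.0; Δt_3 = 40.00 × 330 = 1.320×10⁴ ns.
Total: 699.3 + 2119 + 1.320×10⁴ ns.

Δt = 1.60×10⁴ ns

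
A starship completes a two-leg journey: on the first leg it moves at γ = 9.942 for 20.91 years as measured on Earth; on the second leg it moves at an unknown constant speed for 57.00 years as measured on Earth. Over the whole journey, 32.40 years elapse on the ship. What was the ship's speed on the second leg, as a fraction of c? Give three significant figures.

β = 0.847

Leg 1: γ = 9.942; τ_1 = 20.91/9.942 = 2.103 years.
Leg 2: speed unknown; τ_2 = 57.00/γ_2.
Total proper time: 2.103 + τ_2 = 32.40, so τ_2 = 32.40 − 2.103 = 30.30 years.
γ_2 = 57.00/30.30 = 1.881; β = √(1 − 1/γ²) = √0.7175.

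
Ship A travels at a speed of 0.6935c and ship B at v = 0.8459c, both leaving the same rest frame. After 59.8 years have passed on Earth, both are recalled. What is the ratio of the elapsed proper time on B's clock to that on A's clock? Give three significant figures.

A: γ = 1/√(1 − 0.6935²) = 1/√0.5191 = 1.388. B: γ = 1/√(1 − 0.8459²) = 1/√0.2845 = 1.875.
τ_A/τ_B = γ_B/γ_A = 1.875/1.388 = 1.351, so τ_B/τ_A = 0.7403.

τ_B/τ_A = 0.740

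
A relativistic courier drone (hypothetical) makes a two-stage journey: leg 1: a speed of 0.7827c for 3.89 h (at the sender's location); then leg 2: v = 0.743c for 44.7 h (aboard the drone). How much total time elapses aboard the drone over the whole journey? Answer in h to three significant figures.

Leg 1: γ = 1/√(1 − 0.7827²) = 1/√0.3874 = 1.607; τ_1 = 3.89/1.607 = 2.421 h.
Leg 2: 44.7 h is already measured aboard the drone.
Total: 2.421 + 44.70 h.

τ = 47.1 h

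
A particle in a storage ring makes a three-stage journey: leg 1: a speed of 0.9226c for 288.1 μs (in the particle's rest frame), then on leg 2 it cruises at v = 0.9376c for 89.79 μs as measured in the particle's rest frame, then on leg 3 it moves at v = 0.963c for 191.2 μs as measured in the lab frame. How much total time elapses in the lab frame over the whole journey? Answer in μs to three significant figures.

Leg 1: γ = 1/√(1 − 0.9226²) = 1/√0.1488 = 2.592; Δt_1 = 2.592 × 288.1 = 746.8 μs.
Leg 2: γ = 1/√(1 − 0.9376²) = 1/√0.1209 = 2.876; Δt_2 = 2.876 × 89.79 = 258.2 μs.
Leg 3: 191.2 μs is already measured in the lab frame.
Total: 746.8 + 258.2 + 191.2 μs.

Δt = 1200 μs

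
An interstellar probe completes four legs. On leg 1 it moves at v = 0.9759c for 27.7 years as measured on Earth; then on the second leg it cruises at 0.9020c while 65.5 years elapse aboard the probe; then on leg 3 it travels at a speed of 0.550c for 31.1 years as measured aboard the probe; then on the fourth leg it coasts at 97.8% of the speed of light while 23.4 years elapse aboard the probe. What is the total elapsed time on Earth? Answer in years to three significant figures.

Leg 1: 27.7 years is already measured on Earth.
Leg 2: γ = 1/√(1 − 0.9020²) = 1/√0.1864 = 2.316; Δt_2 = 2.316 × 65.5 = 151.7 years.
Leg 3: γ = 1/√(1 − 0.550²) = 1/√0.6975 = 1.197; Δt_3 = 1.197 × 31.1 = 37.24 years.
Leg 4: β = 0.978; γ = 1/√(1 − 0.978²) = 1/√0.04352 = 4.794; Δt_4 = 4.794 × 23.4 = 112.2 years.
Total: 27.70 + 151.7 + 37.24 + 112.2 years.

Δt = 329 years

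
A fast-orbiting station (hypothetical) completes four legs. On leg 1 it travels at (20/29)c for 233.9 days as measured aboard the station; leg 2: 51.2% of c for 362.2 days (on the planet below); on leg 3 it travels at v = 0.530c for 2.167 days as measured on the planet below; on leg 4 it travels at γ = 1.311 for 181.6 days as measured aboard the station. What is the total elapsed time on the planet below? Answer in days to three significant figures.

Δt = 925 days

Leg 1: γ = 1/√(1 − (20/29)²) = 29/21 ≈ 1.381; Δt_1 = 1.381 × 233.9 = 323.0 days.
Leg 2: 362.2 days is already measured on the planet below.
Leg 3: 2.167 days is already measured on the planet below.
Leg 4: γ = 1.311; Δt_4 = 1.311 × 181.6 = 238.1 days.
Total: 323.0 + 362.2 + 2.167 + 238.1 days.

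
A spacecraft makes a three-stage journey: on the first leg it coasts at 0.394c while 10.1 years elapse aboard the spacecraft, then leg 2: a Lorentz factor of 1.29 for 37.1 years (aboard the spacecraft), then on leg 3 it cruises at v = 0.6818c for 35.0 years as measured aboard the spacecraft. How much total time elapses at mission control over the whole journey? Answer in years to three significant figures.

Leg 1: γ = 1/√(1 − 0.394²) = 1/√0.8448 = 1.088; Δt_1 = 1.088 × 10.1 = 10.99 years.
Leg 2: γ = 1.29; Δt_2 = 1.290 × 37.1 = 47.86 years.
Leg 3: γ = 1/√(1 − 0.6818²) = 1/√0.5351 = 1.367; Δt_3 = 1.367 × 35.0 = 47.84 years.
Total: 10.99 + 47.86 + 47.84 years.

Δt = 107 years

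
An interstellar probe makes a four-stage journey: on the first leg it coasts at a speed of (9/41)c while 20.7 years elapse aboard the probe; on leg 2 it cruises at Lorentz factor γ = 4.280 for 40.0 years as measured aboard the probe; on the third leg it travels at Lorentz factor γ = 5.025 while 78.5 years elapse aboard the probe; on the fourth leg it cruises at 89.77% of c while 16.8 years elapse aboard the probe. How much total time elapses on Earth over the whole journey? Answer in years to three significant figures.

Δt = 625 years

Leg 1: γ = 1/√(1 − (9/41)²) = 41/40 = 1.025; Δt_1 = 1.025 × 20.7 = 21.22 years.
Leg 2: γ = 4.280; Δt_2 = 4.280 × 40.0 = 171.2 years.
Leg 3: γ = 5.025; Δt_3 = 5.025 × 78.5 = 394.5 years.
Leg 4: β = 0.8977; γ = 1/√(1 − 0.8977²) = 1/√0.1941 = 2.270; Δt_4 = 2.270 × 16.8 = 38.13 years.
Total: 21.22 + 171.2 + 394.5 + 38.13 years.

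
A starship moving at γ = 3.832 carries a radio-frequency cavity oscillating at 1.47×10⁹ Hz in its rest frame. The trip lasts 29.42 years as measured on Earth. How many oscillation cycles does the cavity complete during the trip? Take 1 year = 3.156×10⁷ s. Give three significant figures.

N = 3.56×10¹⁷

γ = 3.832
The oscillator's own cycle count is N = f × τ where τ is the proper time on the ship. τ = Δt/γ = 29.42/3.832 = 7.677 years = 2.423×10⁸ s.
N = 1.47×10⁹ × 2.423×10⁸ = 3.562×10¹⁷.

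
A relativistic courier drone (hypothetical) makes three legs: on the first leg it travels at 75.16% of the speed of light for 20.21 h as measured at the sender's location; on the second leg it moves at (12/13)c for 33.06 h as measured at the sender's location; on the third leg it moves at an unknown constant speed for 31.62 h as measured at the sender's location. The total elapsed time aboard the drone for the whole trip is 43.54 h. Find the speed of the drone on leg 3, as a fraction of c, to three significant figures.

Leg 1: β = 0.7516; γ = 1/√(1 − 0.7516²) = 1/√0.4351 = 1.516; τ_1 = 20.21/1.516 = 13.33 h.
Leg 2: γ = 1/√(1 − (12/13)²) = 13/5 = 2.600; τ_2 = 33.06/2.600 = 12.72 h.
Leg 3: speed unknown; τ_3 = 31.62/γ_3.
Total proper time: 13.33 + 12.72 + τ_3 = 43.54, so τ_3 = 43.54 − 26.05 = 17.49 h.
γ_3 = 31.62/17.49 = 1.808; β = √(1 − 1/γ²) = √0.6939.

β = 0.833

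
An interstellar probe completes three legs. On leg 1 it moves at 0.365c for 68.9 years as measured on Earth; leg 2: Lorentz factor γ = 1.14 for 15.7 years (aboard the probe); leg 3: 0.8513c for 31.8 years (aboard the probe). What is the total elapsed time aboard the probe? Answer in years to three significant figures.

Leg 1: γ = 1/√(1 − 0.365²) = 1/√0.8668 = 1.074; τ_1 = 68.9/1.074 = 64.15 years.
Leg 2: 15.7 years is already measured aboard the probe.
Leg 3: 31.8 years is already measured aboard the probe.
Total: 64.15 + 15.70 + 31.80 years.

τ = 112 years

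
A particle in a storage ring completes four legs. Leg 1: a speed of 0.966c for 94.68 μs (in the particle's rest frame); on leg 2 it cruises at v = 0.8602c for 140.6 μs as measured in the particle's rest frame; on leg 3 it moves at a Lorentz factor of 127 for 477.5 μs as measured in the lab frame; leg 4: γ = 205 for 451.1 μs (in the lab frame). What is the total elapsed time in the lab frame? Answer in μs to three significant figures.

Δt = 1570 μs

Leg 1: γ = 1/√(1 − 0.966²) = 1/√0.06684 = 3.868; Δt_1 = 3.868 × 94.68 = 366.2 μs.
Leg 2: γ = 1/√(1 − 0.8602²) = 1/√0.2601 = 1.961; Δt_2 = 1.961 × 140.6 = 275.7 μs.
Leg 3: 477.5 μs is already measured in the lab frame.
Leg 4: 451.1 μs is already measured in the lab frame.
Total: 366.2 + 275.7 + 477.5 + 451.1 μs.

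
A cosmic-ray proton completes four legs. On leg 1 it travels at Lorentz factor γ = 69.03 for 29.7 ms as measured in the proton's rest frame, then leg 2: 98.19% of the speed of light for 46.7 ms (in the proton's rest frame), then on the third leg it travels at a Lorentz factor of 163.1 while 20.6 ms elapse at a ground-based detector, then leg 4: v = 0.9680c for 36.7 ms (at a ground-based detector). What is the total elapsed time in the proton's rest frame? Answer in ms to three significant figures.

τ = 85.7 ms

Leg 1: 29.7 ms is already measured in the proton's rest frame.
Leg 2: 46.7 ms is already measured in the proton's rest frame.
Leg 3: γ = 163.1; τ_3 = 20.6/163.1 = 0.1263 ms.
Leg 4: γ = 1/√(1 − 0.9680²) = 1/√0.06298 = 3.985; τ_4 = 36.7/3.985 = 9.210 ms.
Total: 29.70 + 46.70 + 0.1263 + 9.210 ms.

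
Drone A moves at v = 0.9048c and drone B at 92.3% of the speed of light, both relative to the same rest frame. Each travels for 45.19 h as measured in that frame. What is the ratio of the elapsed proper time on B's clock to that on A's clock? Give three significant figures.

A: γ = 1/√(1 − 0.9048²) = 1/√0.1813 = 2.348. B: β = 0.923; γ = 1/√(1 − 0.923²) = 1/√0.1481 = 2.599.
τ_A/τ_B = γ_B/γ_A = 2.599/2.348 = 1.107, so τ_B/τ_A = 0.9036.

τ_B/τ_A = 0.904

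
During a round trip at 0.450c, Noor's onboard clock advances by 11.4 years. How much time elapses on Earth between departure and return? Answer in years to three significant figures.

Δt = 12.8 years

γ = 1/√(1 − 0.450²) = 1/√0.7975 = 1.120
Earth-frame duration is the dilated interval: Δt = γτ = 1.120 × 11.4 years.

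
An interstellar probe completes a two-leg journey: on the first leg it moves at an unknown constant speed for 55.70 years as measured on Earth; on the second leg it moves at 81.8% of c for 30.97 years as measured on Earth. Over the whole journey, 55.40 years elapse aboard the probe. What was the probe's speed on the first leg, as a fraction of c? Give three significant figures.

Leg 1: speed unknown; τ_1 = 55.70/γ_1.
Leg 2: β = 0.818; γ = 1/√(1 − 0.818²) = 1/√0.3309 = 1.738; τ_2 = 30.97/1.738 = 17.81 years.
Total proper time: τ_1 + 17.81 = 55.40, so τ_1 = 55.40 − 17.81 = 37.59 years.
γ_1 = 55.70/37.59 = 1.482; β = √(1 − 1/γ²) = √0.5447.

β = 0.738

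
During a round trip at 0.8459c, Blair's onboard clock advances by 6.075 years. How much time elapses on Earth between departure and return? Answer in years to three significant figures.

γ = 1/√(1 − 0.8459²) = 1/√0.2845 = 1.875
Earth-frame duration is the dilated interval: Δt = γτ = 1.875 × 6.075 years.

Δt = 11.4 years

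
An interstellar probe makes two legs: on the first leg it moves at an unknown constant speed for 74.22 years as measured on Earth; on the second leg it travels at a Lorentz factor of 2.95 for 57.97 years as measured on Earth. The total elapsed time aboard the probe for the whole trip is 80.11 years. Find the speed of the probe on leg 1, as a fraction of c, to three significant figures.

β = 0.580

Leg 1: speed unknown; τ_1 = 74.22/γ_1.
Leg 2: γ = 2.95; τ_2 = 57.97/2.950 = 19.65 years.
Total proper time: τ_1 + 19.65 = 80.11, so τ_1 = 80.11 − 19.65 = 60.46 years.
γ_1 = 74.22/60.46 = 1.228; β = √(1 − 1/γ²) = √0.3364.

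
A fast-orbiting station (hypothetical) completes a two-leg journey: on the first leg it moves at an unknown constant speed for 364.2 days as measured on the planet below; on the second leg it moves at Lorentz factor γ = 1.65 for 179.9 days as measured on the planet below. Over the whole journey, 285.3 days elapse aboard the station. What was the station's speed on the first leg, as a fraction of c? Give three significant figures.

β = 0.875

Leg 1: speed unknown; τ_1 = 364.2/γ_1.
Leg 2: γ = 1.65; τ_2 = 179.9/1.650 = 109.0 days.
Total proper time: τ_1 + 109.0 = 285.3, so τ_1 = 285.3 − 109.0 = 176.3 days.
γ_1 = 364.2/176.3 = 2.066; β = √(1 − 1/γ²) = √0.7658.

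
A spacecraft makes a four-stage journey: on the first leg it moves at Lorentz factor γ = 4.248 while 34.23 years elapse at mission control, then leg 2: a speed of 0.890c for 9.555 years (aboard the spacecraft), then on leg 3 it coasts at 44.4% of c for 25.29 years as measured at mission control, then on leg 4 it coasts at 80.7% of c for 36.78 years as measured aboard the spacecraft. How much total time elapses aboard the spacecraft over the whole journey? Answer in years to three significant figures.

Leg 1: γ = 4.248; τ_1 = 34.23/4.248 = 8.058 years.
Leg 2: 9.555 years is already measured aboard the spacecraft.
Leg 3: β = 0.444; γ = 1/√(1 − 0.444²) = 1/√0.8029 = 1.116; τ_3 = 25.29/1.116 = 22.66 years.
Leg 4: 36.78 years is already measured aboard the spacecraft.
Total: 8.058 + 9.555 + 22.66 + 36.78 years.

τ = 77.1 years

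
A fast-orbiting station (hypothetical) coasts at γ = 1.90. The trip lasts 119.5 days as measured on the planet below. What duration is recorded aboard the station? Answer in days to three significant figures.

γ = 1.90
The interval measured on the planet below is the dilated one; the clock aboard the station measures the proper time τ = Δt/γ = 119.5/1.900 days.

τ = 62.9 days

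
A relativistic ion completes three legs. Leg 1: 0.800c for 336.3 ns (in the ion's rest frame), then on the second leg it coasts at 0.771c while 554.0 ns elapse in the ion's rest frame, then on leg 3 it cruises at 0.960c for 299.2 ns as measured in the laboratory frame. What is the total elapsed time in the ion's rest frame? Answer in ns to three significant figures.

τ = 974 ns

Leg 1: 336.3 ns is already measured in the ion's rest frame.
Leg 2: 554.0 ns is already measured in the ion's rest frame.
Leg 3: γ = 1/√(1 − 0.960²) = 25/7 ≈ 3.571; τ_3 = 299.2/3.571 = 83.78 ns.
Total: 336.3 + 554.0 + 83.78 ns.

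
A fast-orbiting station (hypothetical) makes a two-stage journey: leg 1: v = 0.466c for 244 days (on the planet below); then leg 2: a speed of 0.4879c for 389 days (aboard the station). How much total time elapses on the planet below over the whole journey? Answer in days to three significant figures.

Δt = 690 days

Leg 1: 244 days is already measured on the planet below.
Leg 2: γ = 1/√(1 − 0.4879²) = 1/√0.7620 = 1.146; Δt_2 = 1.146 × 389 = 445.6 days.
Total: 244.0 + 445.6 days.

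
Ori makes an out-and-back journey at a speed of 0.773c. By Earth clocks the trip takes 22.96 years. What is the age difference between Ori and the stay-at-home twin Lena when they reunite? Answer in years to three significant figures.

γ = 1/√(1 − 0.773²) = 1/√0.4025 = 1.576
Ori's elapsed proper time: τ = 22.96/1.576 = 14.57 years.
Age gap = Δt − τ = 22.96 − 14.57 years.

Δt − τ = 8.39 years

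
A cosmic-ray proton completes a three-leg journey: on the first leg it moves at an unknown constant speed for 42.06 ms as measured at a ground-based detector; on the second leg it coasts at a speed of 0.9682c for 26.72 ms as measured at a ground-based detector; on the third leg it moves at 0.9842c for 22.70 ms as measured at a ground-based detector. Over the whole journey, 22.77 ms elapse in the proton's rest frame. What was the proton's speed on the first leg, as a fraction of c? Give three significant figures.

Leg 1: speed unknown; τ_1 = 42.06/γ_1.
Leg 2: γ = 1/√(1 − 0.9682²) = 1/√0.06259 = 3.997; τ_2 = 26.72/3.997 = 6.685 ms.
Leg 3: γ = 1/√(1 − 0.9842²) = 1/√0.03135 = 5.648; τ_3 = 22.70/5.648 = 4.019 ms.
Total proper time: τ_1 + 6.685 + 4.019 = 22.77, so τ_1 = 22.77 − 10.70 = 12.07 ms.
γ_1 = 42.06/12.07 = 3.486; β = √(1 − 1/γ²) = √0.9177.

β = 0.958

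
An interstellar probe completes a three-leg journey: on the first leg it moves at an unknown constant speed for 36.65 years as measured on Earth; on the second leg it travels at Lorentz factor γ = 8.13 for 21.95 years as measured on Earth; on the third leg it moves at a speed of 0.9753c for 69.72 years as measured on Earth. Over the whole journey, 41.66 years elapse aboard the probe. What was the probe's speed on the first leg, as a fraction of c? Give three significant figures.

β = 0.766

Leg 1: speed unknown; τ_1 = 36.65/γ_1.
Leg 2: γ = 8.13; τ_2 = 21.95/8.130 = 2.700 years.
Leg 3: γ = 1/√(1 − 0.9753²) = 1/√0.04879 = 4.527; τ_3 = 69.72/4.527 = 15.40 years.
Total proper time: τ_1 + 2.700 + 15.40 = 41.66, so τ_1 = 41.66 − 18.10 = 23.56 years.
γ_1 = 36.65/23.56 = 1.556; β = √(1 − 1/γ²) = √0.5868.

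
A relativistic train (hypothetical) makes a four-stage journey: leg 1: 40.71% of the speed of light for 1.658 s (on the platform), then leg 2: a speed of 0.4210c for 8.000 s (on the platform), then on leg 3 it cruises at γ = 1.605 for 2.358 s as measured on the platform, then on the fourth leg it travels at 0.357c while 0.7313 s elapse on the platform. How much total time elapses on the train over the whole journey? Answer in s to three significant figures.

Leg 1: β = 0.4071; γ = 1/√(1 − 0.4071²) = 1/√0.8343 = 1.095; τ_1 = 1.658/1.095 = 1.514 s.
Leg 2: γ = 1/√(1 − 0.4210²) = 1/√0.8228 = 1.102; τ_2 = 8.000/1.102 = 7.256 s.
Leg 3: γ = 1.605; τ_3 = 2.358/1.605 = 1.469 s.
Leg 4: γ = 1/√(1 − 0.357²) = 1/√0.8726 = 1.071; τ_4 = 0.7313/1.071 = 0.6831 s.
Total: 1.514 + 7.256 + 1.469 + 0.6831 s.

τ = 10.9 s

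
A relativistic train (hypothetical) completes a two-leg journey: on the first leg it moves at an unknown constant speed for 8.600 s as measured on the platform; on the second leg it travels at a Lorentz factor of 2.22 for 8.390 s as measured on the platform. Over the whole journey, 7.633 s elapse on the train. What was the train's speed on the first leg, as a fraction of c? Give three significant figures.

Leg 1: speed unknown; τ_1 = 8.600/γ_1.
Leg 2: γ = 2.22; τ_2 = 8.390/2.220 = 3.779 s.
Total proper time: τ_1 + 3.779 = 7.633, so τ_1 = 7.633 − 3.779 = 3.854 s.
γ_1 = 8.600/3.854 = 2.232; β = √(1 − 1/γ²) = √0.7992.

β = 0.894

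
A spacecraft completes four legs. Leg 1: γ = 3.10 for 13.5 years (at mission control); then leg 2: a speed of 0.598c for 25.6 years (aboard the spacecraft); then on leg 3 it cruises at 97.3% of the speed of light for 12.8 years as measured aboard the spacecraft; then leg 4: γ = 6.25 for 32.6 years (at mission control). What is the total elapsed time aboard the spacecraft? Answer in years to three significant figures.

τ = 48.0 years

Leg 1: γ = 3.10; τ_1 = 13.5/3.100 = 4.355 years.
Leg 2: 25.6 years is already measured aboard the spacecraft.
Leg 3: 12.8 years is already measured aboard the spacecraft.
Leg 4: γ = 6.25; τ_4 = 32.6/6.250 = 5.216 years.
Total: 4.355 + 25.60 + 12.80 + 5.216 years.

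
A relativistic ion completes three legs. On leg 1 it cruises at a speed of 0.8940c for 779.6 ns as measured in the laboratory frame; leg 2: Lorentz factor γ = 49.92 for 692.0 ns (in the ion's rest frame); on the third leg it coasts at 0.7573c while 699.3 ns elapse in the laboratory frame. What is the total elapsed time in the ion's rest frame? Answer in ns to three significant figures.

τ = 1500 ns

Leg 1: γ = 1/√(1 − 0.8940²) = 1/√0.2008 = 2.232; τ_1 = 779.6/2.232 = 349.3 ns.
Leg 2: 692.0 ns is already measured in the ion's rest frame.
Leg 3: γ = 1/√(1 − 0.7573²) = 1/√0.4265 = 1.531; τ_3 = 699.3/1.531 = 456.7 ns.
Total: 349.3 + 692.0 + 456.7 ns.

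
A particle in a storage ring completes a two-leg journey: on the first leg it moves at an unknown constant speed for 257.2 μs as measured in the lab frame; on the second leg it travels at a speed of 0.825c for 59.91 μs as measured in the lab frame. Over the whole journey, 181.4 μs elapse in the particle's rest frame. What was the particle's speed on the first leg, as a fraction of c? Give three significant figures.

Leg 1: speed unknown; τ_1 = 257.2/γ_1.
Leg 2: γ = 1/√(1 − 0.825²) = 1/√0.3194 = 1.769; τ_2 = 59.91/1.769 = 33.86 μs.
Total proper time: τ_1 + 33.86 = 181.4, so τ_1 = 181.4 − 33.86 = 147.5 μs.
γ_1 = 257.2/147.5 = 1.743; β = √(1 − 1/γ²) = √0.6709.

β = 0.819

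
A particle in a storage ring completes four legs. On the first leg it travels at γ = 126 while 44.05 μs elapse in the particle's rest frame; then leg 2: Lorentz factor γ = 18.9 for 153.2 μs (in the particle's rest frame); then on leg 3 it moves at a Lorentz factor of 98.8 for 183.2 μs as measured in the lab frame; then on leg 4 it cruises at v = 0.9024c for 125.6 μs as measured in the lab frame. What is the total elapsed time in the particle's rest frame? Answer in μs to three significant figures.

τ = 253 μs

Leg 1: 44.05 μs is already measured in the particle's rest frame.
Leg 2: 153.2 μs is already measured in the particle's rest frame.
Leg 3: γ = 98.8; τ_3 = 183.2/98.80 = 1.854 μs.
Leg 4: γ = 1/√(1 − 0.9024²) = 1/√0.1857 = 2.321; τ_4 = 125.6/2.321 = 54.12 μs.
Total: 44.05 + 153.2 + 1.854 + 54.12 μs.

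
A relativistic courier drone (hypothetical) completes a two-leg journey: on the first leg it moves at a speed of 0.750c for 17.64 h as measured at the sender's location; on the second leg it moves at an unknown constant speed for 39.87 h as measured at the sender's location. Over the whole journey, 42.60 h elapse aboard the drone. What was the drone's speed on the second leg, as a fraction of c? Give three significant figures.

β = 0.631

Leg 1: γ = 1/√(1 − 0.750²) = 1/√0.4375 = 1.512; τ_1 = 17.64/1.512 = 11.67 h.
Leg 2: speed unknown; τ_2 = 39.87/γ_2.
Total proper time: 11.67 + τ_2 = 42.60, so τ_2 = 42.60 − 11.67 = 30.93 h.
γ_2 = 39.87/30.93 = 1.289; β = √(1 − 1/γ²) = √0.3981.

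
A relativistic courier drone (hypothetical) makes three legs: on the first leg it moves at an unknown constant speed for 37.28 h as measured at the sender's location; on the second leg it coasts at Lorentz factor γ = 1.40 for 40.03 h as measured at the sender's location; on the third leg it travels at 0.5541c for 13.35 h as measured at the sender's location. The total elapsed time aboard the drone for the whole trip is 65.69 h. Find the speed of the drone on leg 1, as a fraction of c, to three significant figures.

Leg 1: speed unknown; τ_1 = 37.28/γ_1.
Leg 2: γ = 1.40; τ_2 = 40.03/1.400 = 28.59 h.
Leg 3: γ = 1/√(1 − 0.5541²) = 1/√0.6930 = 1.201; τ_3 = 13.35/1.201 = 11.11 h.
Total proper time: τ_1 + 28.59 + 11.11 = 65.69, so τ_1 = 65.69 − 39.71 = 25.98 h.
γ_1 = 37.28/25.98 = 1.435; β = √(1 − 1/γ²) = √0.5142.

β = 0.717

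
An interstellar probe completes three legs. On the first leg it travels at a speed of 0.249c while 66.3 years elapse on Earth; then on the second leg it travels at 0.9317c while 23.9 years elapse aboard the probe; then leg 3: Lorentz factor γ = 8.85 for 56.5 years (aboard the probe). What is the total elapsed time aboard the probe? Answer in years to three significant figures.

τ = 145 years

Leg 1: γ = 1/√(1 − 0.249²) = 1/√0.9380 = 1.033; τ_1 = 66.3/1.033 = 64.21 years.
Leg 2: 23.9 years is already measured aboard the probe.
Leg 3: 56.5 years is already measured aboard the probe.
Total: 64.21 + 23.90 + 56.50 years.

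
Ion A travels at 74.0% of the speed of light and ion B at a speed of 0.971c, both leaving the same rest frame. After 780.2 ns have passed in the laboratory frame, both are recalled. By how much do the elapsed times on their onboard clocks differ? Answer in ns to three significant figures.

|τ_A − τ_B| = 338 ns

A: β = 0.740; γ = 1/√(1 − 0.740²) = 1/√0.4524 = 1.487; τ_A = 780.2/1.487 = 524.8 ns.
B: γ = 1/√(1 − 0.971²) = 1/√0.05716 = 4.183; τ_B = 780.2/4.183 = 186.5 ns.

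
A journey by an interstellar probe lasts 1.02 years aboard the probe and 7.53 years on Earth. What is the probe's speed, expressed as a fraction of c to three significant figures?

The proper time is measured aboard the probe (both events occur at the probe's location); Δt is measured on Earth. γ = Δt/τ = 7.53/1.02 = 7.382.
β = √(1 − 1/γ²) = √(1 − 0.01835) = √0.9817

β = 0.991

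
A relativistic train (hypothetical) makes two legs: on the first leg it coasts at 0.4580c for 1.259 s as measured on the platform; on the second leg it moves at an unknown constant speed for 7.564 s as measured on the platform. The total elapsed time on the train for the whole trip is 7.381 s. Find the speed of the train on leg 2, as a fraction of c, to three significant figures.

Leg 1: γ = 1/√(1 − 0.4580²) = 1/√0.7902 = 1.125; τ_1 = 1.259/1.125 = 1.119 s.
Leg 2: speed unknown; τ_2 = 7.564/γ_2.
Total proper time: 1.119 + τ_2 = 7.381, so τ_2 = 7.381 − 1.119 = 6.262 s.
γ_2 = 7.564/6.262 = 1.208; β = √(1 − 1/γ²) = √0.3147.

β = 0.561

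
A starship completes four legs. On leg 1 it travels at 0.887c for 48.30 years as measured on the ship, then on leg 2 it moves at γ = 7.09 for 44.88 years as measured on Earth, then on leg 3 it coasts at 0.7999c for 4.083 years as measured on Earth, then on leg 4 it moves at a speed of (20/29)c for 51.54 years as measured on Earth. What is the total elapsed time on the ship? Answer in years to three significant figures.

Leg 1: 48.30 years is already measured on the ship.
Leg 2: γ = 7.09; τ_2 = 44.88/7.090 = 6.330 years.
Leg 3: γ = 1/√(1 − 0.7999²) = 1/√0.3602 = 1.666; τ_3 = 4.083/1.666 = 2.450 years.
Leg 4: γ = 1/√(1 − (20/29)²) = 29/21 ≈ 1.381; τ_4 = 51.54/1.381 = 37.32 years.
Total: 48.30 + 6.330 + 2.450 + 37.32 years.

τ = 94.4 years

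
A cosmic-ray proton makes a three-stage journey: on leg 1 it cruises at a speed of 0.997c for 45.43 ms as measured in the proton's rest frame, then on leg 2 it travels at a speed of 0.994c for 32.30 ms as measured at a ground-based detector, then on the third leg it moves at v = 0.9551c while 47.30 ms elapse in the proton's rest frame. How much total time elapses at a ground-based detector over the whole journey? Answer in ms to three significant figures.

Leg 1: γ = 1/√(1 − 0.997²) = 1/√0.005991 = 12.92; Δt_1 = 12.92 × 45.43 = 586.9 ms.
Leg 2: 32.30 ms is already measured at a ground-based detector.
Leg 3: γ = 1/√(1 − 0.9551²) = 1/√0.08778 = 3.375; Δt_3 = 3.375 × 47.30 = 159.6 ms.
Total: 586.9 + 32.30 + 159.6 ms.

Δt = 779 ms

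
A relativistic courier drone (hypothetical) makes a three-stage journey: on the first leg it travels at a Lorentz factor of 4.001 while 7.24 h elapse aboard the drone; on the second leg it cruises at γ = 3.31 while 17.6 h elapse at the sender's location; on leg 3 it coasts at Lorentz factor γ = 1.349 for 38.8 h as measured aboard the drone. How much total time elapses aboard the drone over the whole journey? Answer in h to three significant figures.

Leg 1: 7.24 h is already measured aboard the drone.
Leg 2: γ = 3.31; τ_2 = 17.6/3.310 = 5.317 h.
Leg 3: 38.8 h is already measured aboard the drone.
Total: 7.240 + 5.317 + 38.80 h.

τ = 51.4 h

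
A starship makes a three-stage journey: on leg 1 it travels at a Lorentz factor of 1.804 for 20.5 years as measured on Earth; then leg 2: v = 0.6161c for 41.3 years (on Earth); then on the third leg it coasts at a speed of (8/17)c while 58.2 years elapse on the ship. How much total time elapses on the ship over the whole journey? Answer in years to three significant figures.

Leg 1: γ = 1.804; τ_1 = 20.5/1.804 = 11.36 years.
Leg 2: γ = 1/√(1 − 0.6161²) = 1/√0.6204 = 1.270; τ_2 = 41.3/1.270 = 32.53 years.
Leg 3: 58.2 years is already measured on the ship.
Total: 11.36 + 32.53 + 58.20 years.

τ = 102 years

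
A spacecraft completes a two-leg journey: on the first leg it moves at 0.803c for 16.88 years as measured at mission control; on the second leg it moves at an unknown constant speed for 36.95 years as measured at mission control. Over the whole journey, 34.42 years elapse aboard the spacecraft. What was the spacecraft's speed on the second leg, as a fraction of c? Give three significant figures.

Leg 1: γ = 1/√(1 − 0.803²) = 1/√0.3552 = 1.678; τ_1 = 16.88/1.678 = 10.06 years.
Leg 2: speed unknown; τ_2 = 36.95/γ_2.
Total proper time: 10.06 + τ_2 = 34.42, so τ_2 = 34.42 − 10.06 = 24.36 years.
γ_2 = 36.95/24.36 = 1.517; β = √(1 − 1/γ²) = √0.5654.

β = 0.752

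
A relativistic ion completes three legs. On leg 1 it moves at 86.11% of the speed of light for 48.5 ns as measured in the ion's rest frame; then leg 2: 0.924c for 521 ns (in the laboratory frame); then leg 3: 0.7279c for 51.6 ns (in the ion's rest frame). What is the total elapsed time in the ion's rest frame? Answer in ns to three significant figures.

Leg 1: 48.5 ns is already measured in the ion's rest frame.
Leg 2: γ = 1/√(1 − 0.924²) = 1/√0.1462 = 2.615; τ_2 = 521/2.615 = 199.2 ns.
Leg 3: 51.6 ns is already measured in the ion's rest frame.
Total: 48.50 + 199.2 + 51.60 ns.

τ = 299 ns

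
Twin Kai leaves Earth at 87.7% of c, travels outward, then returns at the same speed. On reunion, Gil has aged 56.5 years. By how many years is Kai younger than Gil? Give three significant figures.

β = 0.877; γ = 1/√(1 − 0.877²) = 1/√0.2309 = 2.081
Kai's elapsed proper time: τ = 56.5/2.081 = 27.15 years.
Age gap = Δt − τ = 56.5 − 27.15 years.

Δt − τ = 29.4 years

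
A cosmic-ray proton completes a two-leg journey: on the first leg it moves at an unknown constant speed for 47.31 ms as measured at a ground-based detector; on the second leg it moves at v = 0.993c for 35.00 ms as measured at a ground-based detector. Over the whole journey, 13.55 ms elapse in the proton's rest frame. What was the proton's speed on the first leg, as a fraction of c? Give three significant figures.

Leg 1: speed unknown; τ_1 = 47.31/γ_1.
Leg 2: γ = 1/√(1 − 0.993²) = 1/√0.01395 = 8.466; τ_2 = 35.00/8.466 = 4.134 ms.
Total proper time: τ_1 + 4.134 = 13.55, so τ_1 = 13.55 − 4.134 = 9.416 ms.
γ_1 = 47.31/9.416 = 5.024; β = √(1 − 1/γ²) = √0.9604.

β = 0.980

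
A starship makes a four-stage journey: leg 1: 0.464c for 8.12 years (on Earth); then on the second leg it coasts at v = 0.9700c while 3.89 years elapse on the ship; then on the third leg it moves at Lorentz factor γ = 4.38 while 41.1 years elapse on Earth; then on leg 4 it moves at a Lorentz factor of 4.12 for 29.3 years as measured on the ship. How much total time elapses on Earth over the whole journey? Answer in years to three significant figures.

Leg 1: 8.12 years is already measured on Earth.
Leg 2: γ = 1/√(1 − 0.9700²) = 1/√0.05910 = 4.113; Δt_2 = 4.113 × 3.89 = 16.00 years.
Leg 3: 41.1 years is already measured on Earth.
Leg 4: γ = 4.12; Δt_4 = 4.120 × 29.3 = 120.7 years.
Total: 8.120 + 16.00 + 41.10 + 120.7 years.

Δt = 186 years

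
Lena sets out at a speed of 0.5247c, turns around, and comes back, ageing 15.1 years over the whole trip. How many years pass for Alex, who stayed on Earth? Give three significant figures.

γ = 1/√(1 − 0.5247²) = 1/√0.7247 = 1.175
Earth-frame duration is the dilated interval: Δt = γτ = 1.175 × 15.1 years.

Δt = 17.7 years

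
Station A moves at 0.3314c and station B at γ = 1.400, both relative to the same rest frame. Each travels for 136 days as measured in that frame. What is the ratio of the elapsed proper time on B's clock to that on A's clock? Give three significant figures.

τ_B/τ_A = 0.757

A: γ = 1/√(1 − 0.3314²) = 1/√0.8902 = 1.060. B: γ = 1.400.
τ_A/τ_B = γ_B/γ_A = 1.400/1.060 = 1.321, so τ_B/τ_A = 0.7571.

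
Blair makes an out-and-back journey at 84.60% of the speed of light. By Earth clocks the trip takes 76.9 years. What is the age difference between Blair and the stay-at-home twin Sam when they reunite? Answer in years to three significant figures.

Δt − τ = 35.9 years

β = 0.8460; γ = 1/√(1 − 0.8460²) = 1/√0.2843 = 1.876
Blair's elapsed proper time: τ = 76.9/1.876 = 41.00 years.
Age gap = Δt − τ = 76.9 − 41.00 years.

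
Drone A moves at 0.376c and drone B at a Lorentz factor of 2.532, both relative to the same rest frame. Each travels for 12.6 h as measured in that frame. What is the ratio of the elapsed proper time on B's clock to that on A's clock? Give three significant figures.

τ_B/τ_A = 0.426

A: γ = 1/√(1 − 0.376²) = 1/√0.8586 = 1.079. B: γ = 2.532.
τ_A/τ_B = γ_B/γ_A = 2.532/1.079 = 2.346, so τ_B/τ_A = 0.4262.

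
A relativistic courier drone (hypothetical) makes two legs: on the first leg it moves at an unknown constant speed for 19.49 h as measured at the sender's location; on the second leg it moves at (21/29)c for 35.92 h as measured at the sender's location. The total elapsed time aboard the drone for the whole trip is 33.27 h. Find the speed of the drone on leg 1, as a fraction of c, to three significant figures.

β = 0.900

Leg 1: speed unknown; τ_1 = 19.49/γ_1.
Leg 2: γ = 1/√(1 − (21/29)²) = 29/20 = 1.450; τ_2 = 35.92/1.450 = 24.77 h.
Total proper time: τ_1 + 24.77 = 33.27, so τ_1 = 33.27 − 24.77 = 8.498 h.
γ_1 = 19.49/8.498 = 2.294; β = √(1 − 1/γ²) = √0.8099.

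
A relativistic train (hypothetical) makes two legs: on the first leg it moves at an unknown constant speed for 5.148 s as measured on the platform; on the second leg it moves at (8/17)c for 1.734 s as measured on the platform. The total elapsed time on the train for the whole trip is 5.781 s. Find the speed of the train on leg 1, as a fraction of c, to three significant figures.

Leg 1: speed unknown; τ_1 = 5.148/γ_1.
Leg 2: γ = 1/√(1 − (8/17)²) = 17/15 ≈ 1.133; τ_2 = 1.734/1.133 = 1.530 s.
Total proper time: τ_1 + 1.530 = 5.781, so τ_1 = 5.781 − 1.530 = 4.251 s.
γ_1 = 5.148/4.251 = 1.211; β = √(1 − 1/γ²) = √0.3181.

β = 0.564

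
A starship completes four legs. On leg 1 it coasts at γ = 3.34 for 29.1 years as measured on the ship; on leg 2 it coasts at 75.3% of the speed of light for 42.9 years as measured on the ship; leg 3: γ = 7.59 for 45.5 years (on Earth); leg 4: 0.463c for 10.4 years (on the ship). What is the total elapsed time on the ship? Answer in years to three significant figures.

Leg 1: 29.1 years is already measured on the ship.
Leg 2: 42.9 years is already measured on the ship.
Leg 3: γ = 7.59; τ_3 = 45.5/7.590 = 5.995 years.
Leg 4: 10.4 years is already measured on the ship.
Total: 29.10 + 42.90 + 5.995 + 10.40 years.

τ = 88.4 years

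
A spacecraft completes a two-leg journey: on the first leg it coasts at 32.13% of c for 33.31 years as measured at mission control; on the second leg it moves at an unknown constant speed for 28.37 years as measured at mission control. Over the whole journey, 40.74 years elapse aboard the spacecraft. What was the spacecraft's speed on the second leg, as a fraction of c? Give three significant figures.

Leg 1: β = 0.3213; γ = 1/√(1 − 0.3213²) = 1/√0.8968 = 1.056; τ_1 = 33.31/1.056 = 31.54 years.
Leg 2: speed unknown; τ_2 = 28.37/γ_2.
Total proper time: 31.54 + τ_2 = 40.74, so τ_2 = 40.74 − 31.54 = 9.196 years.
γ_2 = 28.37/9.196 = 3.085; β = √(1 − 1/γ²) = √0.8949.

β = 0.946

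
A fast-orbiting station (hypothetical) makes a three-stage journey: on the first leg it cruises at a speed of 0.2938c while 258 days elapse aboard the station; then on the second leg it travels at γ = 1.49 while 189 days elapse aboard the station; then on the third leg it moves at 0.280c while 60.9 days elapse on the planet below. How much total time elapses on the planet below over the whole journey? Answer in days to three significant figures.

Δt = 612 days

Leg 1: γ = 1/√(1 − 0.2938²) = 1/√0.9137 = 1.046; Δt_1 = 1.046 × 258 = 269.9 days.
Leg 2: γ = 1.49; Δt_2 = 1.490 × 189 = 281.6 days.
Leg 3: 60.9 days is already measured on the planet below.
Total: 269.9 + 281.6 + 60.90 days.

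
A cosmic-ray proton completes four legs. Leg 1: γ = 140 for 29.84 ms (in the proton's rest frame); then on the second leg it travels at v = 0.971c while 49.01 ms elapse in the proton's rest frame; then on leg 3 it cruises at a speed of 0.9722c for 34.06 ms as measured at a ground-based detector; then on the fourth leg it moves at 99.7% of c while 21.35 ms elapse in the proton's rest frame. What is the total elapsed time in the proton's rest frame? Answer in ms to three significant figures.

τ = 108 ms

Leg 1: 29.84 ms is already measured in the proton's rest frame.
Leg 2: 49.01 ms is already measured in the proton's rest frame.
Leg 3: γ = 1/√(1 − 0.9722²) = 1/√0.05483 = 4.271; τ_3 = 34.06/4.271 = 7.975 ms.
Leg 4: 21.35 ms is already measured in the proton's rest frame.
Total: 29.84 + 49.01 + 7.975 + 21.35 ms.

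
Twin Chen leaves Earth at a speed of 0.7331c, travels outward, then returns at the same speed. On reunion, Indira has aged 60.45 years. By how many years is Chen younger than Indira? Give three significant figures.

Δt − τ = 19.3 years

γ = 1/√(1 − 0.7331²) = 1/√0.4626 = 1.470
Chen's elapsed proper time: τ = 60.45/1.470 = 41.11 years.
Age gap = Δt − τ = 60.45 − 41.11 years.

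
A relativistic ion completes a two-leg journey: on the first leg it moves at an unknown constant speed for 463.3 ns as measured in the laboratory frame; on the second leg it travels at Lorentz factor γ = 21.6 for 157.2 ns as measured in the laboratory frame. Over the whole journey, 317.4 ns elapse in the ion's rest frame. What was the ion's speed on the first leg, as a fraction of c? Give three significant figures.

β = 0.743

Leg 1: speed unknown; τ_1 = 463.3/γ_1.
Leg 2: γ = 21.6; τ_2 = 157.2/21.60 = 7.278 ns.
Total proper time: τ_1 + 7.278 = 317.4, so τ_1 = 317.4 − 7.278 = 310.1 ns.
γ_1 = 463.3/310.1 = 1.494; β = √(1 − 1/γ²) = √0.5519.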